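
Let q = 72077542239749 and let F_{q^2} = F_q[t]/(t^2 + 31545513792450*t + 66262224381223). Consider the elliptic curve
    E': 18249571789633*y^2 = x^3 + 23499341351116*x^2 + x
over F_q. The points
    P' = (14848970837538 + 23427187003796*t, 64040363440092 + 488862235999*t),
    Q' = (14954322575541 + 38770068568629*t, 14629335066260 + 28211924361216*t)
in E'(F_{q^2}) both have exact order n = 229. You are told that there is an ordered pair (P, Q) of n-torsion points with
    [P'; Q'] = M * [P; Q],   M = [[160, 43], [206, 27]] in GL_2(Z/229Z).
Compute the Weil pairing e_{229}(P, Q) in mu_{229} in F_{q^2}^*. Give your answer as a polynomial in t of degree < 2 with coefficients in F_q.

Alternating bilinearity on E[229] (values in mu_{229} in F_{72077542239749^2}) gives e(P',Q') = e(P,Q)^det(M).
So e_{229}(P,Q) = e_{229}(P',Q')^{60}, since 42*60 = 1 mod 229.
Undo Montgomery via alpha=7365424181702, beta=17217185499065: (a',b')=(39684792225862,22126664183589) over F_{72077542239749}.
Miller loop for e_{229} over F_{72077542239749^2}: bits of 229 = 11100101; 7 double steps + 4 add steps, l/v at each.
Result: e(P',Q') = 40158119917969 + 23953509151978*t.
Raise to 60: e(P,Q) = 24618578686428 + 39085482166379*t in mu_{229}.

24618578686428 + 39085482166379*t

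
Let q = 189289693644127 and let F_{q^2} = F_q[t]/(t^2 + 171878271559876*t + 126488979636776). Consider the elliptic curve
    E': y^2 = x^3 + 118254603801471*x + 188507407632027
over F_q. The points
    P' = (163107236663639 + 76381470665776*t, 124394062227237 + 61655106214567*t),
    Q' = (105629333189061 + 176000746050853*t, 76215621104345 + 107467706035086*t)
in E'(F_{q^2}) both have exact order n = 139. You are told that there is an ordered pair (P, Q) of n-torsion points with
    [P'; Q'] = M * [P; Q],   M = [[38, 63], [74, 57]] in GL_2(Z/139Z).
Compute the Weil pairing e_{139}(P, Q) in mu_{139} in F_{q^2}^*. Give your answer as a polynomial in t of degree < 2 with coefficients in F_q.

125226748420436 + 149867005915890*t

e_{139} is bilinear + alternating on E[139], so e_{139}(38*P + 63*Q, 74*P + 57*Q) = e_{139}(P,Q)^(38*57-63*74).
Inverting 6 mod 139: 116. Thus e_{139}(P,Q) = e(P',Q')^{116}.
Run Miller on y^2=x^3+118254603801471*x+188507407632027 over F_{189289693644127}: ladder 10001011 (8 bits); e = f_P(D_Q)/f_Q(D_P).
Result: e(P',Q') = 159838438821554 + 32025064293819*t.
Raise to 116: e(P,Q) = 125226748420436 + 149867005915890*t in mu_{139}.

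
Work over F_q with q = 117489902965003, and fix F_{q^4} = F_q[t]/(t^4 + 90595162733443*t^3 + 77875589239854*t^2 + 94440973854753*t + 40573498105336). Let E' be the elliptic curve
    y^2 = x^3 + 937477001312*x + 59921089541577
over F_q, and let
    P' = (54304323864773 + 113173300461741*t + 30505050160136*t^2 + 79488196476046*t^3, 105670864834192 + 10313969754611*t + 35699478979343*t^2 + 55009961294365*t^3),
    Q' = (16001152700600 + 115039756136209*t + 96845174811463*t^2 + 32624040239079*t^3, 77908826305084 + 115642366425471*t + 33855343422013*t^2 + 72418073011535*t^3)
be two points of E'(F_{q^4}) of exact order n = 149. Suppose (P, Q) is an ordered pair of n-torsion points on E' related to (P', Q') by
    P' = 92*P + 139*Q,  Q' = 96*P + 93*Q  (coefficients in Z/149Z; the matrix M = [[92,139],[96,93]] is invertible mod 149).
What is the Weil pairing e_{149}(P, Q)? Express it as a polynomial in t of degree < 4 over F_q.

e_{149}(aP+bQ,cP+dQ) = e_{149}(P,Q)^(ad-bc); with (a,b,c,d)=(92,139,96,93) this gives the det-149 law.
det(M) mod 149 = 129; its inverse in (Z/149)^* is 67 (check: 129*67 mod 149 = 1).
Run Miller on y^2=x^3+937477001312*x+59921089541577 over F_{117489902965003}: ladder 10010101 (8 bits); e = f_P(D_Q)/f_Q(D_P).
So e_{149}(P',Q') = 84688896882096 + 2337185934701*t + 85042635126907*t^2 + 25633551250816*t^3.
(84688896882096 + 2337185934701*t + 85042635126907*t^2 + 25633551250816*t^3)^{67} mod (117489902965003,f) = 15767050671210 + 45264800078023*t + 57853823661866*t^2 + 6832991367951*t^3.

15767050671210 + 45264800078023*t + 57853823661866*t^2 + 6832991367951*t^3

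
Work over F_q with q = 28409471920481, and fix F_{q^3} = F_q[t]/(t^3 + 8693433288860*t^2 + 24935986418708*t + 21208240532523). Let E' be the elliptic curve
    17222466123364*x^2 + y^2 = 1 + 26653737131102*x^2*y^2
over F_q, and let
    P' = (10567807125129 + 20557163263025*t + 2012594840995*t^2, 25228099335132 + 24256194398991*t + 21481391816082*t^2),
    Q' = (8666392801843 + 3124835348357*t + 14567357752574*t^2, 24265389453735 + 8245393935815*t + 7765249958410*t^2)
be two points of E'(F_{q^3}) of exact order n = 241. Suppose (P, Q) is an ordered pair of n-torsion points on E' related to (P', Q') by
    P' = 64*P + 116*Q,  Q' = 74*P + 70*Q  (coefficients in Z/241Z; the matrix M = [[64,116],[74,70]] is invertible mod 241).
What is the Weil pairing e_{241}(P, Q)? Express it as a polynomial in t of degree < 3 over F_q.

1059159431935 + 21044179095827*t + 15203566281016*t^2

Alternating bilinearity on E[241] (values in mu_{241} in F_{28409471920481^3}) gives e(P',Q') = e(P,Q)^det(M).
det(M) mod 241 = 234; its inverse in (Z/241)^* is 172 (check: 234*172 mod 241 = 1).
Edwards->Montgomery: u=(1+y)/(1-y), v=u/x -> 21042915445118v^2=u^3+2999991559199u^2+u; then x_W=11846918208306u+7312700542411: y^2=x^3+10673519390602*x+4125974446631.
8-bit Miller (11110001) on E'/F_{28409471920481} with a'=10673519390602, b'=4125974446631: accumulate tangent/chord ratios at Q'+S and P'+S'.
f_P(D_Q)/f_Q(D_P) = 22008946580202 + 26730585684441*t + 27939615470104*t^2.
e_{241}(P,Q) = (22008946580202 + 26730585684441*t + 27939615470104*t^2)^{172} = 1059159431935 + 21044179095827*t + 15203566281016*t^2.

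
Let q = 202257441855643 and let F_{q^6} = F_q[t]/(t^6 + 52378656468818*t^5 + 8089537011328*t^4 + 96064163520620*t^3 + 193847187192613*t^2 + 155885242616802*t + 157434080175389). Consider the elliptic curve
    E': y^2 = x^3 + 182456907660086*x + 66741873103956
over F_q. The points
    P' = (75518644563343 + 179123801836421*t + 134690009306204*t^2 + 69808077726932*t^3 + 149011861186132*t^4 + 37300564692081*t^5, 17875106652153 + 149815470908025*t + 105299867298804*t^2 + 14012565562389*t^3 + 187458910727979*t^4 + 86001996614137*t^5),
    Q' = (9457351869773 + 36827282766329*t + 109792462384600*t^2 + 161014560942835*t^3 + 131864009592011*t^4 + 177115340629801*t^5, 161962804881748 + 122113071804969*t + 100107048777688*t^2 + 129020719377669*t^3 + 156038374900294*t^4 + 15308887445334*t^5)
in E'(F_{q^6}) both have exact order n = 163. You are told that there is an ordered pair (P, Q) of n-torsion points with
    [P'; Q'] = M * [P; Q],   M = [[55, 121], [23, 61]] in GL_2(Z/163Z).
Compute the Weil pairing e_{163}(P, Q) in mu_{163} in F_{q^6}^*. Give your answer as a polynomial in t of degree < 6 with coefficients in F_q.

2837581090100 + 198072503421069*t + 53635665096314*t^2 + 16087704226486*t^3 + 97577067730159*t^4 + 169487571420268*t^5

e_{163}(aP+bQ,cP+dQ) = e_{163}(P,Q)^(ad-bc); with (a,b,c,d)=(55,121,23,61) this gives the det-163 law.
det(M) mod 163 = 83; its inverse in (Z/163)^* is 55 (check: 83*55 mod 163 = 1).
Double-and-add over 10100011: 8-1 doublings, 4-1 additions; each step l_{T,T}/v_{2T} or l_{T,P'}/v at Q'+S for random S.
So e_{163}(P',Q') = 54086946319666 + 59302487545111*t + 108036687438014*t^2 + 53881217569688*t^3 + 69886120775165*t^4 + 120741698255583*t^5.
Hence e(P,Q) = 2837581090100 + 198072503421069*t + 53635665096314*t^2 + 16087704226486*t^3 + 97577067730159*t^4 + 169487571420268*t^5 in F_{202257441855643^6}^*.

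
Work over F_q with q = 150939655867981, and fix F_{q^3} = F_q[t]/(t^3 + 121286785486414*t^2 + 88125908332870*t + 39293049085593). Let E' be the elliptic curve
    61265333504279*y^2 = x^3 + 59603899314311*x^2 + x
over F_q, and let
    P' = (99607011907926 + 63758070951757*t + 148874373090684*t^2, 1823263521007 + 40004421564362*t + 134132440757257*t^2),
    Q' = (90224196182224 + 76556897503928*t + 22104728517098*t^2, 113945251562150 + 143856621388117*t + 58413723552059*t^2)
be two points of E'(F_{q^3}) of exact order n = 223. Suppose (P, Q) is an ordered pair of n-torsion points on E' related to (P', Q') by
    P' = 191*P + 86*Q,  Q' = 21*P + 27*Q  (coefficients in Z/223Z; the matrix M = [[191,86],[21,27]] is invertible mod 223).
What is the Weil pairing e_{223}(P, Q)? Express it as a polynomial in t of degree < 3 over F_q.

51685469847097 + 83429323191610*t + 81791604013314*t^2

The 223-Weil pairing on E[223] over F_{150939655867981} is alternating-bilinear: e_{223}(P',Q') = e_{223}(P,Q)^det(M).
Hence e(P,Q) = e(P',Q')^{186} where 186 = 6^{-1} mod 223.
(x,y)|->(17132216199402x+77664460903014,17132216199402y) sends E' to y^2=x^3+128941629182562.
8-bit Miller (11011111) on E'/F_{150939655867981} with a'=0, b'=128941629182562: accumulate tangent/chord ratios at Q'+S and P'+S'.
f_P(D_Q)/f_Q(D_P) = 108674355601554 + 63604332072020*t + 62447844981136*t^2.
e_{223}(P,Q) = (108674355601554 + 63604332072020*t + 62447844981136*t^2)^{186} = 51685469847097 + 83429323191610*t + 81791604013314*t^2.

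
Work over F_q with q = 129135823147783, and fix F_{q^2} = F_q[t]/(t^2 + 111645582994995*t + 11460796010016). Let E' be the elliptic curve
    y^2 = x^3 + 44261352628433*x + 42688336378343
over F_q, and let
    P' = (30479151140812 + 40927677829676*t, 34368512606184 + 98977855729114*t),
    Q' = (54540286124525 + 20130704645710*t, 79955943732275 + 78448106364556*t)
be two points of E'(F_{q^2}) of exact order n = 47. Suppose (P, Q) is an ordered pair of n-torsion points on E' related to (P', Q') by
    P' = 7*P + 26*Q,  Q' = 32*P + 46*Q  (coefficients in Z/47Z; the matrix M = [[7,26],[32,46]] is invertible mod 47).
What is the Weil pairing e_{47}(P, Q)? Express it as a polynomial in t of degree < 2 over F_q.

118433345908100 + 94944312840472*t

Alternating bilinearity on E[47] (values in mu_{47} in F_{129135823147783^2}) gives e(P',Q') = e(P,Q)^det(M).
Inverting 7 mod 47: 27. Thus e_{47}(P,Q) = e(P',Q')^{27}.
Double-and-add over 101111: 6-1 doublings, 5-1 additions; each step l_{T,T}/v_{2T} or l_{T,P'}/v at Q'+S for random S.
So e_{47}(P',Q') = 97006553097833 + 16290273288081*t.
Hence e(P,Q) = 118433345908100 + 94944312840472*t in F_{129135823147783^2}^*.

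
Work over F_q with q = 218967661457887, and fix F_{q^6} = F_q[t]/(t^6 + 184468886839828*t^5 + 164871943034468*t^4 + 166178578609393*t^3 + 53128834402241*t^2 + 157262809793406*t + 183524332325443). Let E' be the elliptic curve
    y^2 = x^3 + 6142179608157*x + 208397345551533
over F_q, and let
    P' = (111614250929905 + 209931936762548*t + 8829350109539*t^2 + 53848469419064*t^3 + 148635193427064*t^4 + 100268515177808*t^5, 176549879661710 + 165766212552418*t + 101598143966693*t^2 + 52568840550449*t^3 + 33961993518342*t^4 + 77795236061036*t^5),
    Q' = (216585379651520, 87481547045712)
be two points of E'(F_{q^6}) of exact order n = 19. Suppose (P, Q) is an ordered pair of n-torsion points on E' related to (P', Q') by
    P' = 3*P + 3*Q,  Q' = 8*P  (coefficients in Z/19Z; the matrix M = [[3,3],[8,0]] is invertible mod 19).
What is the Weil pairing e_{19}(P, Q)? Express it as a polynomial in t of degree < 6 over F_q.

Alternating bilinearity on E[19] (values in mu_{19} in F_{218967661457887^6}) gives e(P',Q') = e(P,Q)^det(M).
Hence e(P,Q) = e(P',Q')^{15} where 15 = 14^{-1} mod 19.
5-bit Miller (10011) on E'/F_{218967661457887} with a'=6142179608157, b'=208397345551533: accumulate tangent/chord ratios at Q'+S and P'+S'.
f_P(D_Q)/f_Q(D_P) = 158973688743227 + 171929212695277*t + 158556821194127*t^2 + 115666893668095*t^3 + 31195293311861*t^4 + 203336558366136*t^5.
Finally e_{19}(P,Q) = 211040999607951 + 129813769628420*t + 56922620085499*t^2 + 179417257510637*t^3 + 1374113384926*t^4 + 78570773979627*t^5.

211040999607951 + 129813769628420*t + 56922620085499*t^2 + 179417257510637*t^3 + 1374113384926*t^4 + 78570773979627*t^5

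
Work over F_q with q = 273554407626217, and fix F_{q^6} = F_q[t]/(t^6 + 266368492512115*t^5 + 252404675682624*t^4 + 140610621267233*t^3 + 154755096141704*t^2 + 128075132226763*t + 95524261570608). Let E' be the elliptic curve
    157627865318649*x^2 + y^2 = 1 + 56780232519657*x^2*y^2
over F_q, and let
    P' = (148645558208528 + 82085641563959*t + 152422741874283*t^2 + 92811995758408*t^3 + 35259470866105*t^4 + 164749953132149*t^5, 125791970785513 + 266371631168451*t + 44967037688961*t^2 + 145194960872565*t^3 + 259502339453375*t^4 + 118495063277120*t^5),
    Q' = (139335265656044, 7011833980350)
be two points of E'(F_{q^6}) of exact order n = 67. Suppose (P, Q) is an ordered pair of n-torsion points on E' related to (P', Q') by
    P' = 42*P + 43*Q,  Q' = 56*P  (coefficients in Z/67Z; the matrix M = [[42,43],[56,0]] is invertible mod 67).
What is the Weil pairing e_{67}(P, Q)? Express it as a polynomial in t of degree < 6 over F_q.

Under M = [[42,43],[56,0]] in GL_2(Z/67), e_{67}(P',Q') = e_{67}(P,Q)^(42*0-43*56 mod 67).
Inverting 4 mod 67: 17. Thus e_{67}(P,Q) = e(P',Q')^{17}.
Map (x,y)_Ed via u=(1+y)/(1-y), v=(1+y)/((1-y)x) to Montgomery A=23244146857603,B=108096202568114; then to (a',b')=(20146118654436,59062564245746).
7-bit Miller (1000011) on E'/F_{273554407626217} with a'=20146118654436, b'=59062564245746: accumulate tangent/chord ratios at Q'+S and P'+S'.
f_P(D_Q)/f_Q(D_P) = 109586270156833 + 110502571162539*t + 64846077912431*t^2 + 253886144491039*t^3 + 194382805731522*t^4 + 5623685721669*t^5.
Finally e_{67}(P,Q) = 272446683557398 + 92189317005057*t + 116216612080574*t^2 + 111926229520179*t^3 + 81818228255536*t^4 + 60662792060747*t^5.

272446683557398 + 92189317005057*t + 116216612080574*t^2 + 111926229520179*t^3 + 81818228255536*t^4 + 60662792060747*t^5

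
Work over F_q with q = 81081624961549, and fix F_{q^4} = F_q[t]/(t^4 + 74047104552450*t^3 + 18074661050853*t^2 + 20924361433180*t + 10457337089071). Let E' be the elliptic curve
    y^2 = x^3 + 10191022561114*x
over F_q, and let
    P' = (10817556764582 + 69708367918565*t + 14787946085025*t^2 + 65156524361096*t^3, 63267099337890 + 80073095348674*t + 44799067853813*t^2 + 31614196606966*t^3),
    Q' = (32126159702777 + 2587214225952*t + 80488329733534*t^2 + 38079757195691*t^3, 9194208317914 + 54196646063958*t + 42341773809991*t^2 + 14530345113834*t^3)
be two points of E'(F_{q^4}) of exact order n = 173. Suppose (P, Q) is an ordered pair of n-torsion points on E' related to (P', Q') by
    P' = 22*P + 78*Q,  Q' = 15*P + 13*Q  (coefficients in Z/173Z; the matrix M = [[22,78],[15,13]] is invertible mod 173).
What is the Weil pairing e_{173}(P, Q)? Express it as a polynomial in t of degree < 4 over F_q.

59872827809391 + 38751972568460*t + 9659847629923*t^2 + 79625695725275*t^3

Under M = [[22,78],[15,13]] in GL_2(Z/173), e_{173}(P',Q') = e_{173}(P,Q)^(22*13-78*15 mod 173).
22*13 - 78*15 = -884; reduced mod 173: det = 154, inverse 91.
Run Miller on y^2=x^3+10191022561114*x over F_{81081624961549}: ladder 10101101 (8 bits); e = f_P(D_Q)/f_Q(D_P).
e_{173}(P',Q') = 29300036215675 + 17353713533716*t + 60026140726133*t^2 + 17581298620018*t^3.
e_{173}(P,Q) = (29300036215675 + 17353713533716*t + 60026140726133*t^2 + 17581298620018*t^3)^{91} = 59872827809391 + 38751972568460*t + 9659847629923*t^2 + 79625695725275*t^3.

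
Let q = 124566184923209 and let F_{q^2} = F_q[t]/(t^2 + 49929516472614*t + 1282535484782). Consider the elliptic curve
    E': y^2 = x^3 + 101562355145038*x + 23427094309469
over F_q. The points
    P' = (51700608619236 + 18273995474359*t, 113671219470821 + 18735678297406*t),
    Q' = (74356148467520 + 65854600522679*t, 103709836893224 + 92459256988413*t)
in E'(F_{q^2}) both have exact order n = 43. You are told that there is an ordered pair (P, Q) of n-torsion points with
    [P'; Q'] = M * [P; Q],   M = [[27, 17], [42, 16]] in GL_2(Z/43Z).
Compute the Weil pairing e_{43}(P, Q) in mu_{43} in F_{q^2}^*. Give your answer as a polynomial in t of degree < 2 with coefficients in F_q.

e_{43} is bilinear + alternating on E[43], so e_{43}(27*P + 17*Q, 42*P + 16*Q) = e_{43}(P,Q)^(27*16-17*42).
Hence e(P,Q) = e(P',Q')^{34} where 34 = 19^{-1} mod 43.
Run Miller on y^2=x^3+101562355145038*x+23427094309469 over F_{124566184923209}: ladder 101011 (6 bits); e = f_P(D_Q)/f_Q(D_P).
Miller gives e_{43}(P',Q') = 69094898136168 + 55277175265956*t in F_{124566184923209^2}.
Finally e_{43}(P,Q) = 24662318237389 + 64763031711969*t.

24662318237389 + 64763031711969*t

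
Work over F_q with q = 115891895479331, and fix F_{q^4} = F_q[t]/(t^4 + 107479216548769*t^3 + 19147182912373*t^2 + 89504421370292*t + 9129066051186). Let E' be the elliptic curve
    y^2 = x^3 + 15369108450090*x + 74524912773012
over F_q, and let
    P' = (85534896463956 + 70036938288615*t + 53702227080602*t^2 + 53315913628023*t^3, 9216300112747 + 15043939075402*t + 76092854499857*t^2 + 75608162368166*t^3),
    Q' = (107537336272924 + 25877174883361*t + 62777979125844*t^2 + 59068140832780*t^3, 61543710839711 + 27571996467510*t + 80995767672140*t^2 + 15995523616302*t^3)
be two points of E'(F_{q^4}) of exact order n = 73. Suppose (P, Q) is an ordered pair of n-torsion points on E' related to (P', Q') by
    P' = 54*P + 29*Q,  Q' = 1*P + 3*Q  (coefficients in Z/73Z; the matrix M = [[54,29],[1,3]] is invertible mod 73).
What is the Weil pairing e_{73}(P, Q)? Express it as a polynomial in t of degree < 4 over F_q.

e_{73} is bilinear + alternating on E[73], so e_{73}(54*P + 29*Q, 1*P + 3*Q) = e_{73}(P,Q)^(54*3-29*1).
Hence e(P,Q) = e(P',Q')^{28} where 28 = 60^{-1} mod 73.
Miller loop for e_{73} over F_{115891895479331^4}: bits of 73 = 1001001; 6 double steps + 2 add steps, l/v at each.
e_{73}(P',Q') = 46937633648194 + 19691464845784*t + 55257043138372*t^2 + 97468194057377*t^3.
e_{73}(P,Q) = (46937633648194 + 19691464845784*t + 55257043138372*t^2 + 97468194057377*t^3)^{28} = 92315771942187 + 55805630450882*t + 35092265333535*t^2 + 106523328589527*t^3.

92315771942187 + 55805630450882*t + 35092265333535*t^2 + 106523328589527*t^3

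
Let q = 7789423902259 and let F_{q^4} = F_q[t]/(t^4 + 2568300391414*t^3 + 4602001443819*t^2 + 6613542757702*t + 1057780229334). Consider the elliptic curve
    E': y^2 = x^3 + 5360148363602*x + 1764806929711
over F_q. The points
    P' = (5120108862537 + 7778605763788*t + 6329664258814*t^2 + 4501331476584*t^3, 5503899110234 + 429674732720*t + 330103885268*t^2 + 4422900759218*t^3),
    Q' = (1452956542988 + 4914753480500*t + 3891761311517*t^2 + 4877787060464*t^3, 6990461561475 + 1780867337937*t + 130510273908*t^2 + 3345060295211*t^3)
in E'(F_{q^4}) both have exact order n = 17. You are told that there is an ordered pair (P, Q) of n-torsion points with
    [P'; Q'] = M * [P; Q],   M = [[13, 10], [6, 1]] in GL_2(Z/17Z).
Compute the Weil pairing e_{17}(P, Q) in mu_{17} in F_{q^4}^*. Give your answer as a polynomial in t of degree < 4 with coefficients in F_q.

The 17-Weil pairing on E[17] over F_{7789423902259} is alternating-bilinear: e_{17}(P',Q') = e_{17}(P,Q)^det(M).
det(M) mod 17 = 4; its inverse in (Z/17)^* is 13 (check: 4*13 mod 17 = 1).
5-bit Miller (10001) on E'/F_{7789423902259} with a'=5360148363602, b'=1764806929711: accumulate tangent/chord ratios at Q'+S and P'+S'.
e_{17}(P',Q') = 574779425169 + 5069799878077*t + 7406024722283*t^2 + 6603988720893*t^3.
Hence e(P,Q) = 4243365481636 + 2229364786710*t + 2396127514382*t^2 + 3093966473100*t^3 in F_{7789423902259^4}^*.

4243365481636 + 2229364786710*t + 2396127514382*t^2 + 3093966473100*t^3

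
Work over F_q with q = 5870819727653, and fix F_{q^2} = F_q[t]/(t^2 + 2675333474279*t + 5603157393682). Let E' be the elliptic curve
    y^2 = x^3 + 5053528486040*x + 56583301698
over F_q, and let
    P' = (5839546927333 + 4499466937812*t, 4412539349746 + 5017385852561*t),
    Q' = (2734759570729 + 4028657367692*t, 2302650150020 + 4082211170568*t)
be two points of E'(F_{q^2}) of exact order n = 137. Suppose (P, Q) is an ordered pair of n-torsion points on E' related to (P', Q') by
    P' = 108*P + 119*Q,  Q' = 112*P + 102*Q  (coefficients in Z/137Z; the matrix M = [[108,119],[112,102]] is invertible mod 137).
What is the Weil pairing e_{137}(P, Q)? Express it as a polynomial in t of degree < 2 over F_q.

5582933152774 + 4318307407271*t

Since e_{137}(P,P)=e_{137}(Q,Q)=1 and e_{137}(Q,P)=e_{137}(P,Q)^{-1}, expanding e_{137}(108*P + 119*Q,112*P + 102*Q) leaves e(P,Q)^det(M).
det M = 108*102 - 119*112 = -2312 = 17 (mod 137); 17^{-1} = 129 (mod 137).
n = 137 = (10001001)_2 (8 bits, wt 3); accumulate f_{137,P'}(Q'+S)/f_{137,P'}(S) along the 7-step ladder.
e_{137}(P',Q') = 5687079227341 + 3753087366310*t.
Hence e(P,Q) = 5582933152774 + 4318307407271*t in F_{5870819727653^2}^*.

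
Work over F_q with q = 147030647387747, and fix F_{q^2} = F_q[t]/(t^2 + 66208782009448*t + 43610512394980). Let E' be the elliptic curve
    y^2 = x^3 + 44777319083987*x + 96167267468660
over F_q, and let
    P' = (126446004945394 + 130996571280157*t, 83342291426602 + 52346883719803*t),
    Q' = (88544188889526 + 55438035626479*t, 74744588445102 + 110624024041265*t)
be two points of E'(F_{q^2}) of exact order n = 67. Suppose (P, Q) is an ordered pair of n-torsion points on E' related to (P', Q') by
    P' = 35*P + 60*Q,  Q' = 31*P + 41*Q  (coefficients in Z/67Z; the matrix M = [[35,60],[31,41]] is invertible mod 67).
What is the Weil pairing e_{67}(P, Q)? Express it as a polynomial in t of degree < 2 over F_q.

103265225971345 + 41545887547275*t

e_{67}(aP+bQ,cP+dQ) = e_{67}(P,Q)^(ad-bc); with (a,b,c,d)=(35,60,31,41) this gives the det-67 law.
So e_{67}(P,Q) = e_{67}(P',Q')^{32}, since 44*32 = 1 mod 67.
n = 67 = (1000011)_2 (7 bits, wt 3); accumulate f_{67,P'}(Q'+S)/f_{67,P'}(S) along the 6-step ladder.
So e_{67}(P',Q') = 110246178260916 + 75400401141324*t.
Thus e_{67}(P,Q) = 103265225971345 + 41545887547275*t.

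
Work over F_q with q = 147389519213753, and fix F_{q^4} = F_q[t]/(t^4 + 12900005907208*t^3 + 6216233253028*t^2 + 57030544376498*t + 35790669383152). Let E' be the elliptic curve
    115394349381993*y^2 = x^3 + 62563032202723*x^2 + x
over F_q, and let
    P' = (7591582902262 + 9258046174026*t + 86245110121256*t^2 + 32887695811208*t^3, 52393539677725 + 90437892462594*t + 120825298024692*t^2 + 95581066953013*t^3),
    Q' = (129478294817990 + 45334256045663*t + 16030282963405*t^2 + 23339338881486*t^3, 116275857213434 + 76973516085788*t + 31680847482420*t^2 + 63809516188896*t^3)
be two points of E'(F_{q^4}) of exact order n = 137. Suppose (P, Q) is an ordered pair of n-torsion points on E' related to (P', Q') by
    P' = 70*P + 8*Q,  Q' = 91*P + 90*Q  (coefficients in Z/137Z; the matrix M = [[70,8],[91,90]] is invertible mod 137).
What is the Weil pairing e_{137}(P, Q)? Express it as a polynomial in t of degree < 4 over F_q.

20494169810677 + 45844175836512*t + 26970936610155*t^2 + 101020670504184*t^3

Alternating bilinearity on E[137] (values in mu_{137} in F_{147389519213753^4}) gives e(P',Q') = e(P,Q)^det(M).
Hence e(P,Q) = e(P',Q')^{70} where 70 = 92^{-1} mod 137.
Set x_W=58774679256094*u+105223937381508, y_W=58774679256094*v; then E': y_W^2=x_W^3+86385455855949*x_W+136288622691140.
Run Miller on y^2=x^3+86385455855949*x+136288622691140 over F_{147389519213753}: ladder 10001001 (8 bits); e = f_P(D_Q)/f_Q(D_P).
e_{137}(P',Q') = 99092910388724 + 125082023545629*t + 94204659422175*t^2 + 38385843557791*t^3.
Raise to 70: e(P,Q) = 20494169810677 + 45844175836512*t + 26970936610155*t^2 + 101020670504184*t^3 in mu_{137}.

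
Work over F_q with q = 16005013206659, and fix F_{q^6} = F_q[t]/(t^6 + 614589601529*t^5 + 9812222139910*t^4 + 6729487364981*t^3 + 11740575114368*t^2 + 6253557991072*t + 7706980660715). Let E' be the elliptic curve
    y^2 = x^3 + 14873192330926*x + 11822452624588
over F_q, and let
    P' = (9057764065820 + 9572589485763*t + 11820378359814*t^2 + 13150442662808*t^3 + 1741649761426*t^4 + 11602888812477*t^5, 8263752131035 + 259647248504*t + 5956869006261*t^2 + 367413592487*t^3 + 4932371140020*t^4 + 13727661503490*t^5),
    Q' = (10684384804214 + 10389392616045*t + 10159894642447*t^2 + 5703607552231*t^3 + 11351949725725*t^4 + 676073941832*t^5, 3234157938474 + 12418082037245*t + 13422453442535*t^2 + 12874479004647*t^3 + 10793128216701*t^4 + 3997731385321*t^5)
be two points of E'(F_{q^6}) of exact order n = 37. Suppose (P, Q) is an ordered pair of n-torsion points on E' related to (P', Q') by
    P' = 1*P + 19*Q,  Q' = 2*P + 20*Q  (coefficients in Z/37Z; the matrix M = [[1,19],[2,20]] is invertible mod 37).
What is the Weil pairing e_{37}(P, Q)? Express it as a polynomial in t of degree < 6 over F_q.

11496741514608 + 4234172377708*t + 14962187187142*t^2 + 8794521828553*t^3 + 11072036428951*t^4 + 12321784861408*t^5

Alternating bilinearity on E[37] (values in mu_{37} in F_{16005013206659^6}) gives e(P',Q') = e(P,Q)^det(M).
Hence e(P,Q) = e(P',Q')^{2} where 2 = 19^{-1} mod 37.
Double-and-add over 100101: 6-1 doublings, 3-1 additions; each step l_{T,T}/v_{2T} or l_{T,P'}/v at Q'+S for random S.
So e_{37}(P',Q') = 11844895541643 + 6404050759151*t + 4591527494293*t^2 + 10015965972695*t^3 + 13863392054727*t^4 + 7150519438646*t^5.
Thus e_{37}(P,Q) = 11496741514608 + 4234172377708*t + 14962187187142*t^2 + 8794521828553*t^3 + 11072036428951*t^4 + 12321784861408*t^5.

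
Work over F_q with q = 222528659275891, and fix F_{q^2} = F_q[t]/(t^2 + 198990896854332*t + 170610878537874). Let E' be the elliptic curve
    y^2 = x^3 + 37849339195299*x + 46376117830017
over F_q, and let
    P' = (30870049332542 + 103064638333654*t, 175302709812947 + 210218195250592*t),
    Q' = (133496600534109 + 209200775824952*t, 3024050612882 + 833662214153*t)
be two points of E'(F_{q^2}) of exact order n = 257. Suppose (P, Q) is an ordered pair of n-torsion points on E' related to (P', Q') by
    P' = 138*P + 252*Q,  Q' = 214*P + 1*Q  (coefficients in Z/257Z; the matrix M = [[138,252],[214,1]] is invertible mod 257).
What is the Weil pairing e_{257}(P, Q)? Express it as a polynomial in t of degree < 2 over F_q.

156682213456995 + 21294921914827*t

e_{257} is bilinear + alternating on E[257], so e_{257}(138*P + 252*Q, 214*P + 1*Q) = e_{257}(P,Q)^(138*1-252*214).
So e_{257}(P,Q) = e_{257}(P',Q')^{10}, since 180*10 = 1 mod 257.
n = 257 = (100000001)_2 (9 bits, wt 2); accumulate f_{257,P'}(Q'+S)/f_{257,P'}(S) along the 8-step ladder.
Miller gives e_{257}(P',Q') = 8185718401196 + 115946967554397*t in F_{222528659275891^2}.
e_{257}(P,Q) = (8185718401196 + 115946967554397*t)^{10} = 156682213456995 + 21294921914827*t.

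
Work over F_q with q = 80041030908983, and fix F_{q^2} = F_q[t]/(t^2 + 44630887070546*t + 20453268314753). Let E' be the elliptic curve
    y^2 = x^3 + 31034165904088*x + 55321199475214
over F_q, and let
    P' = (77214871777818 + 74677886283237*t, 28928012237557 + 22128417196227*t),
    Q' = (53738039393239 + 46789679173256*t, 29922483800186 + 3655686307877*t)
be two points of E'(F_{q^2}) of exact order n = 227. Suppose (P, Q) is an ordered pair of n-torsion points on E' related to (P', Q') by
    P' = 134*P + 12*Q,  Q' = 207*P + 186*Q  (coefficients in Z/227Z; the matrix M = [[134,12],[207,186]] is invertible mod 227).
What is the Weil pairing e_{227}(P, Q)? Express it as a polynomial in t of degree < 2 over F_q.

17067413841567 + 18540927851640*t

Alternating bilinearity on E[227] (values in mu_{227} in F_{80041030908983^2}) gives e(P',Q') = e(P,Q)^det(M).
So e_{227}(P,Q) = e_{227}(P',Q')^{55}, since 194*55 = 1 mod 227.
8-bit Miller (11100011) on E'/F_{80041030908983} with a'=31034165904088, b'=55321199475214: accumulate tangent/chord ratios at Q'+S and P'+S'.
The quotient is 5527324872835 + 70437095266409*t.
Finally e_{227}(P,Q) = 17067413841567 + 18540927851640*t.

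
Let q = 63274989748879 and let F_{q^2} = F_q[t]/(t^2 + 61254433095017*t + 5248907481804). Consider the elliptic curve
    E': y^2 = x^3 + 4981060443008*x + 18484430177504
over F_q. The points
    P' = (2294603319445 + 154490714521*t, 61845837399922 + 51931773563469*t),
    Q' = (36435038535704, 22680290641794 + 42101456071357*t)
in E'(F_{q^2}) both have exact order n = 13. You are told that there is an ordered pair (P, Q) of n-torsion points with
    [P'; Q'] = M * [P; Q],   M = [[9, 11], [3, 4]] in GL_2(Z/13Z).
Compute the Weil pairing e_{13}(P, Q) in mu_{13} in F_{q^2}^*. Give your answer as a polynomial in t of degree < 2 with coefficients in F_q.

e_{13} is bilinear + alternating on E[13], so e_{13}(9*P + 11*Q, 3*P + 4*Q) = e_{13}(P,Q)^(9*4-11*3).
det M = 9*4 - 11*3 = 3 = 3 (mod 13); 3^{-1} = 9 (mod 13).
n = 13 = (1101)_2 (4 bits, wt 3); accumulate f_{13,P'}(Q'+S)/f_{13,P'}(S) along the 3-step ladder.
Result: e(P',Q') = 56657250650252 + 34703172145993*t.
Hence e(P,Q) = 7328625504240 + 13176647340040*t in F_{63274989748879^2}^*.

7328625504240 + 13176647340040*t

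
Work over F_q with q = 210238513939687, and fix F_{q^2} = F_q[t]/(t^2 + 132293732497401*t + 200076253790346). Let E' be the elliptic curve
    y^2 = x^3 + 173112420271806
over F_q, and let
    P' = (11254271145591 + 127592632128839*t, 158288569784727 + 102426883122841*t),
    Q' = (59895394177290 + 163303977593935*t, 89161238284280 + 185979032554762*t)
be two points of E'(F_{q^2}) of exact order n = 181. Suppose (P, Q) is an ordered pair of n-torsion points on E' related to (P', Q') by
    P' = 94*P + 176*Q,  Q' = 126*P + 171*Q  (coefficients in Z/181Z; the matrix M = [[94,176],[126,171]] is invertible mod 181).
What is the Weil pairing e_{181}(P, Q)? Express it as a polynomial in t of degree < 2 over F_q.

Under M = [[94,176],[126,171]] in GL_2(Z/181), e_{181}(P',Q') = e_{181}(P,Q)^(94*171-176*126 mod 181).
Inverting 52 mod 181: 94. Thus e_{181}(P,Q) = e(P',Q')^{94}.
8-bit Miller (10110101) on E'/F_{210238513939687} with a'=0, b'=173112420271806: accumulate tangent/chord ratios at Q'+S and P'+S'.
The quotient is 47613976061985 + 107957483190292*t.
Finally e_{181}(P,Q) = 138192130685511 + 188593118645776*t.

138192130685511 + 188593118645776*t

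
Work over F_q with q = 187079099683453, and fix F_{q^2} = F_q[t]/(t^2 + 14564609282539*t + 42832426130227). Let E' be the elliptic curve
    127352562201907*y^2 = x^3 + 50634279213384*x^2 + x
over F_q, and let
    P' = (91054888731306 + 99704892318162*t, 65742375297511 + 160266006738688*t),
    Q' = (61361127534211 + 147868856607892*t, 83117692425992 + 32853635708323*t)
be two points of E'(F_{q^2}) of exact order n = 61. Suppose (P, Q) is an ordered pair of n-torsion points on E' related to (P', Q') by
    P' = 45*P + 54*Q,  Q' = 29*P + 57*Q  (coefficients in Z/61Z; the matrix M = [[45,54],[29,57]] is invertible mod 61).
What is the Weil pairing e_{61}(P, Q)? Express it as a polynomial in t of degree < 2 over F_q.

e_{61}(aP+bQ,cP+dQ) = e_{61}(P,Q)^(ad-bc); with (a,b,c,d)=(45,54,29,57) this gives the det-61 law.
So e_{61}(P,Q) = e_{61}(P',Q')^{8}, since 23*8 = 1 mod 61.
Montgomery->Weierstrass: x_W = 14187780337698*x+44949218244808, y_W=14187780337698*y on F_{187079099683453}; lands on y^2=x^3+28292565615356*x+127843294550043.
n = 61 = (111101)_2 (6 bits, wt 5); accumulate f_{61,P'}(Q'+S)/f_{61,P'}(S) along the 5-step ladder.
Result: e(P',Q') = 73569662178915 + 174987564255963*t.
Raise to 8: e(P,Q) = 46912492594579 + 96918812162311*t in mu_{61}.

46912492594579 + 96918812162311*t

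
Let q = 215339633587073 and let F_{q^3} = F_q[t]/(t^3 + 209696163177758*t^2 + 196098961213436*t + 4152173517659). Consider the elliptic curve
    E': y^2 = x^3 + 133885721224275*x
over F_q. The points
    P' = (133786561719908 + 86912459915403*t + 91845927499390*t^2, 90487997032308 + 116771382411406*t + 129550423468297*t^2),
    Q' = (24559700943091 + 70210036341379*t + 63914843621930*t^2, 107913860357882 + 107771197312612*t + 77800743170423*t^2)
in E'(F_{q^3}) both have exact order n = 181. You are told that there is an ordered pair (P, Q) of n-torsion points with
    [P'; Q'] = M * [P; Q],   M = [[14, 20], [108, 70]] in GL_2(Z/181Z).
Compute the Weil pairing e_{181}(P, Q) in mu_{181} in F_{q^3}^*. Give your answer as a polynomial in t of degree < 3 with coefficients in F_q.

The 181-Weil pairing on E[181] over F_{215339633587073} is alternating-bilinear: e_{181}(P',Q') = e_{181}(P,Q)^det(M).
Hence e(P,Q) = e(P',Q')^{129} where 129 = 87^{-1} mod 181.
Double-and-add over 10110101: 8-1 doublings, 5-1 additions; each step l_{T,T}/v_{2T} or l_{T,P'}/v at Q'+S for random S.
Miller gives e_{181}(P',Q') = 141437419854619 + 128689973163125*t + 25380800555441*t^2 in F_{215339633587073^3}.
Raise to 129: e(P,Q) = 111507931205559 + 75804434162844*t + 107070033107702*t^2 in mu_{181}.

111507931205559 + 75804434162844*t + 107070033107702*t^2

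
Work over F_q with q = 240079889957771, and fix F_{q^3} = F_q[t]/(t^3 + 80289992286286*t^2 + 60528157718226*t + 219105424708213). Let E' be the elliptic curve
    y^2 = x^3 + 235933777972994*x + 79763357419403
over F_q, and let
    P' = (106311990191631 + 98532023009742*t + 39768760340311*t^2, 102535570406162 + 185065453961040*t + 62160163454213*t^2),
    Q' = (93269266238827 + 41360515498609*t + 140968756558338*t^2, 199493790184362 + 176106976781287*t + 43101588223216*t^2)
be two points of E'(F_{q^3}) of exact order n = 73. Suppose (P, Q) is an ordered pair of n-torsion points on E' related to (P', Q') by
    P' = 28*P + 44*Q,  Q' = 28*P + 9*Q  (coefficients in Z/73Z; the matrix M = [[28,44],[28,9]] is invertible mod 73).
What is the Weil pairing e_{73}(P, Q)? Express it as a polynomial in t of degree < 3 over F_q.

e_{73}(aP+bQ,cP+dQ) = e_{73}(P,Q)^(ad-bc); with (a,b,c,d)=(28,44,28,9) this gives the det-73 law.
det M = 28*9 - 44*28 = -980 = 42 (mod 73); 42^{-1} = 40 (mod 73).
Miller loop for e_{73} over F_{240079889957771^3}: bits of 73 = 1001001; 6 double steps + 2 add steps, l/v at each.
f_P(D_Q)/f_Q(D_P) = 141506711670005 + 236678894139244*t + 184135770916176*t^2.
Hence e(P,Q) = 163632736341775 + 44082896543367*t + 139667406307050*t^2 in F_{240079889957771^3}^*.

163632736341775 + 44082896543367*t + 139667406307050*t^2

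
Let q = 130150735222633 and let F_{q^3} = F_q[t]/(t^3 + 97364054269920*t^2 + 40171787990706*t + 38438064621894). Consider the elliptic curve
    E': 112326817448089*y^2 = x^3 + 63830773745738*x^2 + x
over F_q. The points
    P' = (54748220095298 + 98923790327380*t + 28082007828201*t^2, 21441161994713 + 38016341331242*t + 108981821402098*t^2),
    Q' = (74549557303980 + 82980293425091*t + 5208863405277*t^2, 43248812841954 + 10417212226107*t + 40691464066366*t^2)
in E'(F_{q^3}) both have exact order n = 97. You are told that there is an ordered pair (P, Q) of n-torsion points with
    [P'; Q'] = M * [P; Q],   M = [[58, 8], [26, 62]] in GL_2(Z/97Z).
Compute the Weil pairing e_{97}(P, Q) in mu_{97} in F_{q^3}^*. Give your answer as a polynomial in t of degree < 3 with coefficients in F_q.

Under M = [[58,8],[26,62]] in GL_2(Z/97), e_{97}(P',Q') = e_{97}(P,Q)^(58*62-8*26 mod 97).
Hence e(P,Q) = e(P',Q')^{83} where 83 = 90^{-1} mod 97.
Set x_W=29475826333279*u+54041470021371, y_W=29475826333279*v; then E': y_W^2=x_W^3+65194799565074*x_W+99390845647085.
Run Miller on y^2=x^3+65194799565074*x+99390845647085 over F_{130150735222633}: ladder 1100001 (7 bits); e = f_P(D_Q)/f_Q(D_P).
e_{97}(P',Q') = 72437559621546 + 128695823627200*t + 21282529440105*t^2.
Finally e_{97}(P,Q) = 58968429190839 + 5565432307454*t + 76744693067130*t^2.

58968429190839 + 5565432307454*t + 76744693067130*t^2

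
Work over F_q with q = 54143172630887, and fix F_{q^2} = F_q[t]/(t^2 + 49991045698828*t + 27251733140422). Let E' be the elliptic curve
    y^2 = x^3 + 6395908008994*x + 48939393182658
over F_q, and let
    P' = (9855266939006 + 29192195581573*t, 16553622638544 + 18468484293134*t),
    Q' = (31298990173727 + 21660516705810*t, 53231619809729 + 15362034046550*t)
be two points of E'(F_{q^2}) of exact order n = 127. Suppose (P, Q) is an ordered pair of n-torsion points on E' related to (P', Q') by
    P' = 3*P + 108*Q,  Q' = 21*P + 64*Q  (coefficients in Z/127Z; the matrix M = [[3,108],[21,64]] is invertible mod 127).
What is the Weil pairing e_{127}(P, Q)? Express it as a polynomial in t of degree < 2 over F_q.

23817123766693 + 11948490824962*t

Under M = [[3,108],[21,64]] in GL_2(Z/127), e_{127}(P',Q') = e_{127}(P,Q)^(3*64-108*21 mod 127).
det(M) mod 127 = 83; its inverse in (Z/127)^* is 101 (check: 83*101 mod 127 = 1).
7-bit Miller (1111111) on E'/F_{54143172630887} with a'=6395908008994, b'=48939393182658: accumulate tangent/chord ratios at Q'+S and P'+S'.
Miller gives e_{127}(P',Q') = 20640029344307 + 28534787113779*t in F_{54143172630887^2}.
Thus e_{127}(P,Q) = 23817123766693 + 11948490824962*t.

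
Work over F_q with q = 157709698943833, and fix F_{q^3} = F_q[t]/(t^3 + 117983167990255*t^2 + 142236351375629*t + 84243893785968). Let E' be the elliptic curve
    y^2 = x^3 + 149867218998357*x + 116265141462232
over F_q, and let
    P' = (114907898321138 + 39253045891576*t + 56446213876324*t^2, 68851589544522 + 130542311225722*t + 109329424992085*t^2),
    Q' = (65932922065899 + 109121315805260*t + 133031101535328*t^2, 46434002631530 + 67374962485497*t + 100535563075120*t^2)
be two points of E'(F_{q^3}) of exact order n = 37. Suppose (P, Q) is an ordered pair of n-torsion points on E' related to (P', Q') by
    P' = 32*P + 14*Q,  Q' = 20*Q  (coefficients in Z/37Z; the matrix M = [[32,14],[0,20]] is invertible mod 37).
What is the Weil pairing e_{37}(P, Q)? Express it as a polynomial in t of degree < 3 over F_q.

Alternating bilinearity on E[37] (values in mu_{37} in F_{157709698943833^3}) gives e(P',Q') = e(P,Q)^det(M).
det M = 32*20 - 14*0 = 640 = 11 (mod 37); 11^{-1} = 27 (mod 37).
n = 37 = (100101)_2 (6 bits, wt 3); accumulate f_{37,P'}(Q'+S)/f_{37,P'}(S) along the 5-step ladder.
e_{37}(P',Q') = 87253611406186 + 121965664281676*t + 73046561890125*t^2.
Hence e(P,Q) = 52508820290766 + 79178689503292*t + 49226743589452*t^2 in F_{157709698943833^3}^*.

52508820290766 + 79178689503292*t + 49226743589452*t^2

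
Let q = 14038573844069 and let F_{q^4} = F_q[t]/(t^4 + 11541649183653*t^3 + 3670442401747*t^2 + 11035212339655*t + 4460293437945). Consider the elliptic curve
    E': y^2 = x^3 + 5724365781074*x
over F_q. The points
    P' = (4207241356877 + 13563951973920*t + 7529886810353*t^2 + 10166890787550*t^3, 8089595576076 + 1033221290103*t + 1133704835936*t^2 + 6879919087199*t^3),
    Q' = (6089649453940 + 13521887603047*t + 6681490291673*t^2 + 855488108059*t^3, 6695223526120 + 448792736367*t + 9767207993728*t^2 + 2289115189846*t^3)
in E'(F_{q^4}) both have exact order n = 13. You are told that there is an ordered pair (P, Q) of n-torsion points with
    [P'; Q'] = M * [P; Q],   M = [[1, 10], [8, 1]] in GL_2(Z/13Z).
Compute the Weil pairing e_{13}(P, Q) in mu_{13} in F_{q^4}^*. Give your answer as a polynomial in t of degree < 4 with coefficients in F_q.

1129798143301 + 3733404189778*t + 2133772143976*t^2 + 4969062839234*t^3

Alternating bilinearity on E[13] (values in mu_{13} in F_{14038573844069^4}) gives e(P',Q') = e(P,Q)^det(M).
Hence e(P,Q) = e(P',Q')^{12} where 12 = 12^{-1} mod 13.
Miller loop for e_{13} over F_{14038573844069^4}: bits of 13 = 1101; 3 double steps + 2 add steps, l/v at each.
e_{13}(P',Q') = 5733456555605 + 13806263984369*t + 4407206823235*t^2 + 9279256707235*t^3.
Thus e_{13}(P,Q) = 1129798143301 + 3733404189778*t + 2133772143976*t^2 + 4969062839234*t^3.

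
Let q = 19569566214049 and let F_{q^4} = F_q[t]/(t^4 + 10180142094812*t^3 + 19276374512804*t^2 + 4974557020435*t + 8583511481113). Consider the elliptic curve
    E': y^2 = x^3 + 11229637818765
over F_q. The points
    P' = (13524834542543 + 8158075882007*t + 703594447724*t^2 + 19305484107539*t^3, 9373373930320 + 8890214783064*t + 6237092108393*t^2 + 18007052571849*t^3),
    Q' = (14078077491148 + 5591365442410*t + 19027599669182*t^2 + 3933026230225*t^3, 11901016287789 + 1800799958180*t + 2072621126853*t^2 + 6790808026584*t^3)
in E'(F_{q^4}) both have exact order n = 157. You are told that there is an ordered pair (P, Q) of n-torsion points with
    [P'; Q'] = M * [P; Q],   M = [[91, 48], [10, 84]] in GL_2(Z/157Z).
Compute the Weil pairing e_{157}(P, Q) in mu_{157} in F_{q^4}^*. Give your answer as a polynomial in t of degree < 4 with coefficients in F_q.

e_{157}(aP+bQ,cP+dQ) = e_{157}(P,Q)^(ad-bc); with (a,b,c,d)=(91,48,10,84) this gives the det-157 law.
Hence e(P,Q) = e(P',Q')^{46} where 46 = 99^{-1} mod 157.
Run Miller on y^2=x^3+11229637818765 over F_{19569566214049}: ladder 10011101 (8 bits); e = f_P(D_Q)/f_Q(D_P).
e_{157}(P',Q') = 2653161228328 + 10991628507708*t + 805231935687*t^2 + 15701073847736*t^3.
Finally e_{157}(P,Q) = 16334667770428 + 16152447477799*t + 14116362143834*t^2 + 1459436504685*t^3.

16334667770428 + 16152447477799*t + 14116362143834*t^2 + 1459436504685*t^3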